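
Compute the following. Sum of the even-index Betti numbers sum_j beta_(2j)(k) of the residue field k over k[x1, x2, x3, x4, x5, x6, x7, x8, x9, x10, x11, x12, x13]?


Koszul resolution: beta_i(k)=C(n,i), n=13
sum_even C(13,i) = 2^(n-1) = 2^12 = 4096


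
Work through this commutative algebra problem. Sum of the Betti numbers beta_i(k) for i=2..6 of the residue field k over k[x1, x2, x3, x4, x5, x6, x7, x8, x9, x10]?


Koszul resolution: beta_i(k)=C(n,i), n=10
C(10,2)=45, C(10,3)=120, C(10,4)=210, C(10,5)=252, C(10,6)=210
Sum=837


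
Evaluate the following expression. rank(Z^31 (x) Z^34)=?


rank(M(x)N) = rank(M)*rank(N)
31*34 = 1054


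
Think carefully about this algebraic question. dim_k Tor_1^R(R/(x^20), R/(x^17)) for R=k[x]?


Tor_1(R/I,R/J)=(I cap J)/IJ=(x^20)/(x^37)
dim=37-20=min(20,17)=17


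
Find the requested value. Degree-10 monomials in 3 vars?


C(d+n-1,n-1)=C(12,2)=66


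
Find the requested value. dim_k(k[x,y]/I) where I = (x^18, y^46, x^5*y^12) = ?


k[x,y]/I, I = (x^18, y^46, x^5*y^12)
Rect: 18x46=828. Corner: (18-5)x(46-12)=442.
dim = 828-442 = 386


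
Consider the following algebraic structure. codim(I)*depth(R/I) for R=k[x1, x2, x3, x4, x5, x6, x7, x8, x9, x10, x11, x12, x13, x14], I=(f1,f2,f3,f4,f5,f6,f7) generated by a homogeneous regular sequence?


codim=7, depth=dim(R/I)=14-7=7
Product=7*7=49


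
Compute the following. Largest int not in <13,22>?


gcd(13,22)=1 => F=ab-a-b=13*22-13-22=286-35=251


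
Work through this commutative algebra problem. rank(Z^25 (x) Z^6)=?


rank(M(x)N) = rank(M)*rank(N)
25*6 = 150


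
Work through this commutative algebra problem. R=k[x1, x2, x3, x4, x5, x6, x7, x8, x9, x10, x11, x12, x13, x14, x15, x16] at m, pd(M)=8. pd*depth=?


pd+depth=16
depth=16-8=8
pd*depth=8*8=64


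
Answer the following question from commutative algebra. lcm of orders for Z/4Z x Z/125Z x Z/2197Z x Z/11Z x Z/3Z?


Exponent = lcm of the cyclic orders; pairwise coprime => product.
2^2*5^3*13^3*11^1*3^1=4*125*2197*11*3=36250500


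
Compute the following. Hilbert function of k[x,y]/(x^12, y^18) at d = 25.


k[x,y], I = (x^12, y^18), d = 25
Need i < 12 and d-i < 18.
Range: 8 <= i <= 11.
H(25) = 4


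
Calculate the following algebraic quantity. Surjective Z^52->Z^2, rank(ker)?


rank(ker) = 52-2 = 50


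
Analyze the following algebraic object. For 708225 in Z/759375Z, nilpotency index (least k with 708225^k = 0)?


708225^k mod 759375:
k=1: 708225
k=2: 275625
k=3: 337500
k=4: 506250
k=5: 0
First zero at k = 5


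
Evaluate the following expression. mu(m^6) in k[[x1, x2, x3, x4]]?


C(n+d-1,d)=C(9,6)=84


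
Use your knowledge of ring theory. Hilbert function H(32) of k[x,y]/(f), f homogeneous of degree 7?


H(t)=d for t>=d-1.
d=7, t=32
H(32)=7


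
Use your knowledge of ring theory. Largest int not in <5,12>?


gcd(5,12)=1 => F=ab-a-b=5*12-5-12=60-17=43


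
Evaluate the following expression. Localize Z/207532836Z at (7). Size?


7-primary part: 207532836=7^8*36
Size=7^8=5764801


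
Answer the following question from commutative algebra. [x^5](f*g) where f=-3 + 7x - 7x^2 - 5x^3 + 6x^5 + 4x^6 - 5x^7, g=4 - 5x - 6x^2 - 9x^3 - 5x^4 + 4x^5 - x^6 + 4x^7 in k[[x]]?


[x^5] = sum a_i*b_j, i+j=5
  -3*4=-12
  7*-5=-35
  -7*-9=63
  -5*-6=30
  6*4=24
Sum=70


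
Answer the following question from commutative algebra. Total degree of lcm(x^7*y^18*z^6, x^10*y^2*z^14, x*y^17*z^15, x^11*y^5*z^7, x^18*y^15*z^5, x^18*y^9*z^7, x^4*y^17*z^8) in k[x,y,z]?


lcm = componentwise max:
x: max(7,10,1,11,18,18,4)=18
y: max(18,2,17,5,15,9,17)=18
z: max(6,14,15,7,5,7,8)=15
Total=18+18+15=51


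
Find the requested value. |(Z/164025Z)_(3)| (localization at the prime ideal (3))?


3-primary part: 164025=3^8*25
Size=3^8=6561


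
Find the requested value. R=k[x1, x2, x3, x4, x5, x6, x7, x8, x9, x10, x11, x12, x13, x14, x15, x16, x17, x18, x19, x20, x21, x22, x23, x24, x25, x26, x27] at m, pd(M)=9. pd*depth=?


pd+depth=27
depth=27-9=18
pd*depth=9*18=162


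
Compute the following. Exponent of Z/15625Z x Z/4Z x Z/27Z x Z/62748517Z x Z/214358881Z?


Exponent = lcm of the cyclic orders; pairwise coprime => product.
5^6*2^2*3^3*13^7*11^8=15625*4*27*62748517*214358881=22698059436893492437500


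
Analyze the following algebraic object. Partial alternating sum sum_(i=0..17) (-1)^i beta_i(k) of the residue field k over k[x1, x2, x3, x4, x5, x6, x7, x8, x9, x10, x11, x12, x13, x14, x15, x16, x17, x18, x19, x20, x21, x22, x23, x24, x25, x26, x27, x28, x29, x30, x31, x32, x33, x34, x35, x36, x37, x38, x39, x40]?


Koszul resolution: beta_i(k)=C(n,i), n=40
sum_(i=0..p) (-1)^i C(n,i) = (-1)^p C(n-1,p)
(-1)^17*C(39,17) = (-1)^17*51021117810 = -51021117810


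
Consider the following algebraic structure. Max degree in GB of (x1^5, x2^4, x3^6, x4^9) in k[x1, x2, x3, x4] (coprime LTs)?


Pure powers, coprime LTs => already GB.
Degrees: 5, 4, 6, 9
Max=9


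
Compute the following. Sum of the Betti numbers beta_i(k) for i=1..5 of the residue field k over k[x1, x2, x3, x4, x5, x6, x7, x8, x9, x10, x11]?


Koszul resolution: beta_i(k)=C(n,i), n=11
C(11,1)=11, C(11,2)=55, C(11,3)=165, C(11,4)=330, C(11,5)=462
Sum=1023


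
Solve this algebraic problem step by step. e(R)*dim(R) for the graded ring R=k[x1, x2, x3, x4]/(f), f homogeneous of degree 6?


e(R)=deg(f)=6, dim(R)=4-1=3
e*dim=6*3=18


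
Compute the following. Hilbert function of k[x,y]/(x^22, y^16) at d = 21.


k[x,y], I = (x^22, y^16), d = 21
Need i < 22 and d-i < 16.
Range: 6 <= i <= 21.
H(21) = 16


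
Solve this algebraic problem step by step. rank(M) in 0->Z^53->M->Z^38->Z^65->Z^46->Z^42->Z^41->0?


Alt sum=0:
(-1)^0*53 + (-1)^1*? + (-1)^2*38 + (-1)^3*65 + (-1)^4*46 + (-1)^5*42 + (-1)^6*41=0
rank(M)=71


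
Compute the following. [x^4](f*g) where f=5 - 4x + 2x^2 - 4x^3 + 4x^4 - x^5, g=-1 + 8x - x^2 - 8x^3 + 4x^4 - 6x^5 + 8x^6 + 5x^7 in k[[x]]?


[x^4] = sum a_i*b_j, i+j=4
  5*4=20
  -4*-8=32
  2*-1=-2
  -4*8=-32
  4*-1=-4
Sum=14


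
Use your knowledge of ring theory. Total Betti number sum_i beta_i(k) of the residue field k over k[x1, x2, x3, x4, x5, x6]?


Koszul resolution: beta_i(k)=C(n,i), n=6
sum_i C(6,i) = 2^6 = 64


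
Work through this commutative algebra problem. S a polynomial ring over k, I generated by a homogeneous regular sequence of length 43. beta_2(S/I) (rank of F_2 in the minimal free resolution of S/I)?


Regular sequence => Koszul complex is the minimal free resolution.
Syz_1 minimally generated by Koszul relations f_i*e_j - f_j*e_i (i<j): mu(Syz_1) = beta_2 = C(m,2) = m(m-1)/2
m=43
43*42/2 = 903


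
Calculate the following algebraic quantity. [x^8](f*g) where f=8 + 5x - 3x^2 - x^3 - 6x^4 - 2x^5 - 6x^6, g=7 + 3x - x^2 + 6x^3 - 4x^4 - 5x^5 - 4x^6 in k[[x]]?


[x^8] = sum a_i*b_j, i+j=8
  -3*-4=12
  -1*-5=5
  -6*-4=24
  -2*6=-12
  -6*-1=6
Sum=35


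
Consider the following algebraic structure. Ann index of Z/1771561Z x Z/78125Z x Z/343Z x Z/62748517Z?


Exponent = lcm of the cyclic orders; pairwise coprime => product.
11^6*5^7*7^3*13^7=1771561*78125*343*62748517=2978816340241225859375


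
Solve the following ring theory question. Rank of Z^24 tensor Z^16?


rank(M(x)N) = rank(M)*rank(N)
24*16 = 384


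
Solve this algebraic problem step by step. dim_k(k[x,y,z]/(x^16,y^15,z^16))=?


Basis: x^iy^jz^k, i<16,j<15,k<16
16*15*16=3840


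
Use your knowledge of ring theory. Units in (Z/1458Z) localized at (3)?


Local ring = Z/729Z.
phi(729) = 3^5*(3-1) = 486


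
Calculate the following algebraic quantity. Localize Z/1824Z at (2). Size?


2-primary part: 1824=2^5*57
Size=2^5=32


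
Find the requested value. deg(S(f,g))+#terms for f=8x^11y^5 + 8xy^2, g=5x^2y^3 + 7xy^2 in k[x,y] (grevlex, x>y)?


LT(f)=8x^11y^5, LT(g)=5x^2y^3
lcm(LM)=x^11y^5
S(f,g) (scaled by 40 to clear denominators) = 5*f - 8x^9y^2*g = -56x^10y^4 + 40xy^2
2 terms, deg 14.
14+2=16


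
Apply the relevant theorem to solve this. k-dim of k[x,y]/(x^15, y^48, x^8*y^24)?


k[x,y]/I, I = (x^15, y^48, x^8*y^24)
Rect: 15x48=720. Corner: (15-8)x(48-24)=168.
dim = 720-168 = 552


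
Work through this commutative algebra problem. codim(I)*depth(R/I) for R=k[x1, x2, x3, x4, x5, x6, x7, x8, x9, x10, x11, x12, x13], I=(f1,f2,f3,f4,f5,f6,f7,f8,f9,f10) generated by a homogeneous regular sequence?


codim=10, depth=dim(R/I)=13-10=3
Product=10*3=30


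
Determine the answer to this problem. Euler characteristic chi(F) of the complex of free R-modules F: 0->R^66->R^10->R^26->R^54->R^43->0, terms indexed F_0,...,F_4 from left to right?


chi = sum (-1)^i * rank:
(-1)^0*66=66
(-1)^1*10=-10
(-1)^2*26=26
(-1)^3*54=-54
(-1)^4*43=43
chi=71


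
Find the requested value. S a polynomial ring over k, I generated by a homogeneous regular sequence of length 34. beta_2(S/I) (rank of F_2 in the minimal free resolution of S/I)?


Regular sequence => Koszul complex is the minimal free resolution.
Syz_1 minimally generated by Koszul relations f_i*e_j - f_j*e_i (i<j): mu(Syz_1) = beta_2 = C(m,2) = m(m-1)/2
m=34
34*33/2 = 561


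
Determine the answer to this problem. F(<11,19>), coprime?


gcd(11,19)=1 => F=ab-a-b=11*19-11-19=209-30=179


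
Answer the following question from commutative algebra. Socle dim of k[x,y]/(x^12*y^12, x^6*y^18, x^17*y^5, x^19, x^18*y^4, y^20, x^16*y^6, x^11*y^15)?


Socle = ann(m) = span of standard monomials u with x*u, y*u in I (staircase corners).
Minimal generators: x^19, x^18*y^4, x^17*y^5, x^16*y^6, x^12*y^12, x^11*y^15, x^6*y^18, y^20
Corners: x^5y^19, x^10y^17, x^11y^14, x^15y^11, x^16y^5, x^17y^4, x^18y^3
Socle dim=7


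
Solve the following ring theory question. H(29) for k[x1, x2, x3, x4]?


C(d+n-1,n-1)=C(32,3)=4960


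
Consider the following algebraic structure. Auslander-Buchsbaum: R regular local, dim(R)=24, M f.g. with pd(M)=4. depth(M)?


pd+depth=depth(R)=24
depth=24-4=20


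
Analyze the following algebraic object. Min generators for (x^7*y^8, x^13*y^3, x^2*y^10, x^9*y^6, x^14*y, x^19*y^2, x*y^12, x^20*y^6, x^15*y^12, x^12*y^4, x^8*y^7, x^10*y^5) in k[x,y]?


Remove redundant (divisible by others).
x^15*y^12 redundant.
x^20*y^6 redundant.
x^19*y^2 redundant.
Min: x^14*y, x^13*y^3, x^12*y^4, x^10*y^5, x^9*y^6, x^8*y^7, x^7*y^8, x^2*y^10, x*y^12
Count=9


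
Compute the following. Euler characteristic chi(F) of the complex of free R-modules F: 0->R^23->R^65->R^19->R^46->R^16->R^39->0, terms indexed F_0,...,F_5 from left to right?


chi = sum (-1)^i * rank:
(-1)^0*23=23
(-1)^1*65=-65
(-1)^2*19=19
(-1)^3*46=-46
(-1)^4*16=16
(-1)^5*39=-39
chi=-92


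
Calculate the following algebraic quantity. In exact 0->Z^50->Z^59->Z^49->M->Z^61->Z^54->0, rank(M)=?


Alt sum=0:
(-1)^0*50 + (-1)^1*59 + (-1)^2*49 + (-1)^3*? + (-1)^4*61 + (-1)^5*54=0
rank(M)=47


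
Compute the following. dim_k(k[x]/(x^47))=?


Basis: 1,x,...,x^46
dim=47


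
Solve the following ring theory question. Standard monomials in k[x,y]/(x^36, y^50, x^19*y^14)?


k[x,y]/I, I = (x^36, y^50, x^19*y^14)
Rect: 36x50=1800. Corner: (36-19)x(50-14)=612.
dim = 1800-612 = 1188


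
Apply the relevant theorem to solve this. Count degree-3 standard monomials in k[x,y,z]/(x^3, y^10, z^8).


Need i<3, j<10, k<8 with i+j+k=3.
For each i, j ranges over max(0,3-i-7)..min(9,3-i):
  i=0: j in [0,3] -> 4
  i=1: j in [0,2] -> 3
  i=2: j in [0,1] -> 2
H(3) = 4+3+2 = 9


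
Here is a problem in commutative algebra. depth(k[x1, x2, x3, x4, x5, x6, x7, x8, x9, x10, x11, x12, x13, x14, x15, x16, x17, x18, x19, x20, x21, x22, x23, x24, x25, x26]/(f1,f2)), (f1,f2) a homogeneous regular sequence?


depth(R)=26
depth(R/I)=26-2=24


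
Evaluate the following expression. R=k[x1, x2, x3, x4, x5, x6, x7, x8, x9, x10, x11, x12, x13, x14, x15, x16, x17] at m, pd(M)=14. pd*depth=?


pd+depth=17
depth=17-14=3
pd*depth=14*3=42


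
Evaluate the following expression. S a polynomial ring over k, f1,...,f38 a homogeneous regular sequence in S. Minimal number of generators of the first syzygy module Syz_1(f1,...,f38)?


Regular sequence => Koszul complex is the minimal free resolution.
Syz_1 minimally generated by Koszul relations f_i*e_j - f_j*e_i (i<j): mu(Syz_1) = beta_2 = C(m,2) = m(m-1)/2
m=38
38*37/2 = 703


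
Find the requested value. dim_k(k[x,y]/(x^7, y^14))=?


Basis: x^i*y^j, i<7, j<14
7*14=98


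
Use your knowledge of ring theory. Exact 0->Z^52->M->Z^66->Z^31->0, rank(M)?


Alt sum=0:
(-1)^0*52 + (-1)^1*? + (-1)^2*66 + (-1)^3*31=0
rank(M)=87


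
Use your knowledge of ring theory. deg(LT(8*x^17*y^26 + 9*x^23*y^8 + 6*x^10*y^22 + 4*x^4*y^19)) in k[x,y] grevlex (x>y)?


LT: 8*x^17*y^26
deg_x=17, deg_y=26
Total=17+26=43


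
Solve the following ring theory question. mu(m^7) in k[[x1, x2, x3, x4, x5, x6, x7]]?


C(n+d-1,d)=C(13,7)=1716


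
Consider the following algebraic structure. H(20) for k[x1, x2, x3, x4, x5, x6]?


C(d+n-1,n-1)=C(25,5)=53130


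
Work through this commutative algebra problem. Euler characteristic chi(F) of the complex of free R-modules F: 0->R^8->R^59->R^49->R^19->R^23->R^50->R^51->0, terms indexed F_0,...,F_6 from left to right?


chi = sum (-1)^i * rank:
(-1)^0*8=8
(-1)^1*59=-59
(-1)^2*49=49
(-1)^3*19=-19
(-1)^4*23=23
(-1)^5*50=-50
(-1)^6*51=51
chi=3


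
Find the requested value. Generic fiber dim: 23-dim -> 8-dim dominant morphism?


dim(fiber)=dim(X)-dim(Y)=23-8=15


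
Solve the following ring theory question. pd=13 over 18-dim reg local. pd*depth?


pd+depth=18
depth=18-13=5
pd*depth=13*5=65


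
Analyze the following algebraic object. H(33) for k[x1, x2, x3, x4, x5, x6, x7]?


C(d+n-1,n-1)=C(39,6)=3262623


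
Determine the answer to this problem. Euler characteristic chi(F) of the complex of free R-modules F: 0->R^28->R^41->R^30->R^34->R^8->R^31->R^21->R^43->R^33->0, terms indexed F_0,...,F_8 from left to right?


chi = sum (-1)^i * rank:
(-1)^0*28=28
(-1)^1*41=-41
(-1)^2*30=30
(-1)^3*34=-34
(-1)^4*8=8
(-1)^5*31=-31
(-1)^6*21=21
(-1)^7*43=-43
(-1)^8*33=33
chi=-29


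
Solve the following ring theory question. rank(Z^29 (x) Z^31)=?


rank(M(x)N) = rank(M)*rank(N)
29*31 = 899


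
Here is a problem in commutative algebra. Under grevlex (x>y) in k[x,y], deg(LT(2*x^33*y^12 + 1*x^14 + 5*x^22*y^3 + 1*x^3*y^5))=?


LT: 2*x^33*y^12
deg_x=33, deg_y=12
Total=33+12=45


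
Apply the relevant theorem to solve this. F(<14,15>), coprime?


gcd(14,15)=1 => F=ab-a-b=14*15-14-15=210-29=181


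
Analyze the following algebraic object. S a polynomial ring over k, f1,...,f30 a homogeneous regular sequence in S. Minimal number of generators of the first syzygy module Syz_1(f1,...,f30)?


Regular sequence => Koszul complex is the minimal free resolution.
Syz_1 minimally generated by Koszul relations f_i*e_j - f_j*e_i (i<j): mu(Syz_1) = beta_2 = C(m,2) = m(m-1)/2
m=30
30*29/2 = 435


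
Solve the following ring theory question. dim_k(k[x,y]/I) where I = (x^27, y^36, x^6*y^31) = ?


k[x,y]/I, I = (x^27, y^36, x^6*y^31)
Rect: 27x36=972. Corner: (27-6)x(36-31)=105.
dim = 972-105 = 867


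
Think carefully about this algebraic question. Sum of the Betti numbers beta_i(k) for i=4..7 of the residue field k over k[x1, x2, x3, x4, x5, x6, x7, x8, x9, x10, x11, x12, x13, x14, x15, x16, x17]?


Koszul resolution: beta_i(k)=C(n,i), n=17
C(17,4)=2380, C(17,5)=6188, C(17,6)=12376, C(17,7)=19448
Sum=40392


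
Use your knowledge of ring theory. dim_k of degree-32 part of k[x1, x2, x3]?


C(d+n-1,n-1)=C(34,2)=561


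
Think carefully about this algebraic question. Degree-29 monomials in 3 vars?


C(d+n-1,n-1)=C(31,2)=465


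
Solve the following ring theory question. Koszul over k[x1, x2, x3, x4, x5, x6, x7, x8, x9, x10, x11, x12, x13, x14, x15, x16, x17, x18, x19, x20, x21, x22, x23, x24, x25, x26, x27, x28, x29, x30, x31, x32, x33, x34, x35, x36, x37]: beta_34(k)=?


C(n,i)=C(37,34)=7770


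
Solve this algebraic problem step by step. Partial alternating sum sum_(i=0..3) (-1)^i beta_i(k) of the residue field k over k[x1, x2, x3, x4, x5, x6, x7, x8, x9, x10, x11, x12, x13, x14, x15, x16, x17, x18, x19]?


Koszul resolution: beta_i(k)=C(n,i), n=19
sum_(i=0..p) (-1)^i C(n,i) = (-1)^p C(n-1,p)
(-1)^3*C(18,3) = (-1)^3*816 = -816


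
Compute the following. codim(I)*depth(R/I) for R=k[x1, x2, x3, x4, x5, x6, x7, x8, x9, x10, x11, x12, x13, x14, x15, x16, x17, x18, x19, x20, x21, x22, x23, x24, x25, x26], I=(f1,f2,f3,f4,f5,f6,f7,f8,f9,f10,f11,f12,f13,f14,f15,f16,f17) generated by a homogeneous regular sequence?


codim=17, depth=dim(R/I)=26-17=9
Product=17*9=153


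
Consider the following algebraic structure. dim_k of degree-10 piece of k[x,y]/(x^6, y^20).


k[x,y], I = (x^6, y^20), d = 10
Need i < 6 and d-i < 20.
Range: 0 <= i <= 5.
H(10) = 6


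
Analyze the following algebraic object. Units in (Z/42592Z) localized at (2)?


Local ring = Z/32Z.
phi(32) = 2^4*(2-1) = 16


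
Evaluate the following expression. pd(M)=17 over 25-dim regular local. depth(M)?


pd+depth=depth(R)=25
depth=25-17=8


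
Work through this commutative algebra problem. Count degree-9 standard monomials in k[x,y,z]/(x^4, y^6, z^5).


Need i<4, j<6, k<5 with i+j+k=9.
For each i, j ranges over max(0,9-i-4)..min(5,9-i):
  i=0: j in [5,5] -> 1
  i=1: j in [4,5] -> 2
  i=2: j in [3,5] -> 3
  i=3: j in [2,5] -> 4
H(9) = 1+2+3+4 = 10


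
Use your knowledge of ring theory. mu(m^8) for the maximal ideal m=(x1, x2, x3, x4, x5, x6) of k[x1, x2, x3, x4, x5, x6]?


Graded Nakayama: mu(m^d) = dim_k (m^d/m^(d+1)) = #degree-8 monomials in 6 vars
C(n+d-1,d)=C(13,8)=1287


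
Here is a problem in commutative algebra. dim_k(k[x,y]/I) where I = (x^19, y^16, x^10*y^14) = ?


k[x,y]/I, I = (x^19, y^16, x^10*y^14)
Rect: 19x16=304. Corner: (19-10)x(16-14)=18.
dim = 304-18 = 286


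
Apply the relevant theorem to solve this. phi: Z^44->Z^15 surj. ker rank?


rank(ker) = 44-15 = 29


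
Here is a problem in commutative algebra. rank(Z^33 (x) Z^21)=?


rank(M(x)N) = rank(M)*rank(N)
33*21 = 693


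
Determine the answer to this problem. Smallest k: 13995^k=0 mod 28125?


13995^k mod 28125:
k=1: 13995
k=2: 25650
k=3: 12375
k=4: 22500
k=5: 0
First zero at k = 5


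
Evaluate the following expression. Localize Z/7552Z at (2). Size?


2-primary part: 7552=2^7*59
Size=2^7=128


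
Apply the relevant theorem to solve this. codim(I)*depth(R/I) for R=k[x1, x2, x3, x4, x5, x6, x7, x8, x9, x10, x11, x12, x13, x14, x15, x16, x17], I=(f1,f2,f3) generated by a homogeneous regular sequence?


codim=3, depth=dim(R/I)=17-3=14
Product=3*14=42


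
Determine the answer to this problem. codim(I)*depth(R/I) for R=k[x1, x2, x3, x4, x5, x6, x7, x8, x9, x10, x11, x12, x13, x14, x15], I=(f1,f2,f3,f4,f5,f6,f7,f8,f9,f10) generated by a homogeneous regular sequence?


codim=10, depth=dim(R/I)=15-10=5
Product=10*5=50


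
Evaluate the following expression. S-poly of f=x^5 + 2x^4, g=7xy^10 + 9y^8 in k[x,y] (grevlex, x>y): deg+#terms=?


LT(f)=x^5, LT(g)=7xy^10
lcm(LM)=x^5y^10
S(f,g) (scaled by 7 to clear denominators) = 7y^10*f - x^4*g = 14x^4y^10 - 9x^4y^8
2 terms, deg 14.
14+2=16


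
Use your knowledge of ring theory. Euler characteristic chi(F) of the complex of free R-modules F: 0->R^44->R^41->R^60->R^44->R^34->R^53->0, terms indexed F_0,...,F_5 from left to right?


chi = sum (-1)^i * rank:
(-1)^0*44=44
(-1)^1*41=-41
(-1)^2*60=60
(-1)^3*44=-44
(-1)^4*34=34
(-1)^5*53=-53
chi=0


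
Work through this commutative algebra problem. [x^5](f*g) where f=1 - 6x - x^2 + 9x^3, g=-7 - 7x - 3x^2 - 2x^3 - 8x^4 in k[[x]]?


[x^5] = sum a_i*b_j, i+j=5
  -6*-8=48
  -1*-2=2
  9*-3=-27
Sum=23


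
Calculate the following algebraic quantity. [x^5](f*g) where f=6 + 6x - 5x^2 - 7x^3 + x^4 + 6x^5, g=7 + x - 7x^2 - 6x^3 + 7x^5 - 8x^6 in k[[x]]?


[x^5] = sum a_i*b_j, i+j=5
  6*7=42
  -5*-6=30
  -7*-7=49
  1*1=1
  6*7=42
Sum=164


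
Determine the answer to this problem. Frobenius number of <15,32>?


gcd(15,32)=1 => F=ab-a-b=15*32-15-32=480-47=433


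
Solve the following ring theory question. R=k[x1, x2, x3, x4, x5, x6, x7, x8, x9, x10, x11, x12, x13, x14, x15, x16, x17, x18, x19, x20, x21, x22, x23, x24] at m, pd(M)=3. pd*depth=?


pd+depth=24
depth=24-3=21
pd*depth=3*21=63


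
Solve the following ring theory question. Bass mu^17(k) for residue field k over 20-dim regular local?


C(n,i)=C(20,17)=1140


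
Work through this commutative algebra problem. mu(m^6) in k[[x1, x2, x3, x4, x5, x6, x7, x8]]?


C(n+d-1,d)=C(13,6)=1716


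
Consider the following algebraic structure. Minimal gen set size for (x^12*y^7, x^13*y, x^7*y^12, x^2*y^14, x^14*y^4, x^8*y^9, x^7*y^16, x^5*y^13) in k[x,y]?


Remove redundant (divisible by others).
x^7*y^16 redundant.
x^14*y^4 redundant.
Min: x^13*y, x^12*y^7, x^8*y^9, x^7*y^12, x^5*y^13, x^2*y^14
Count=6


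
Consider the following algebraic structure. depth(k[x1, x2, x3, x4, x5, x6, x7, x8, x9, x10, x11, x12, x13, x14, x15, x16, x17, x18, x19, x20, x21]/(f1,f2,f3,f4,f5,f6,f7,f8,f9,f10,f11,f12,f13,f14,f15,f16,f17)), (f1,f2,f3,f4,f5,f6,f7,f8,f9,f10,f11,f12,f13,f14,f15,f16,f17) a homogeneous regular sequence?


depth(R)=21
depth(R/I)=21-17=4


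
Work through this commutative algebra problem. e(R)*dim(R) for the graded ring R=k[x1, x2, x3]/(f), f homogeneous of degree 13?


e(R)=deg(f)=13, dim(R)=3-1=2
e*dim=13*2=26


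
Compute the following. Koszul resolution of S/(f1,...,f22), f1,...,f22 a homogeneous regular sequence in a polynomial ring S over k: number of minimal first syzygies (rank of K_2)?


Regular sequence => Koszul complex is the minimal free resolution.
Syz_1 minimally generated by Koszul relations f_i*e_j - f_j*e_i (i<j): mu(Syz_1) = beta_2 = C(m,2) = m(m-1)/2
m=22
22*21/2 = 231


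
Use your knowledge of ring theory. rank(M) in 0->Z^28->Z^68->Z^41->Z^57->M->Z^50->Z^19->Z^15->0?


Alt sum=0:
(-1)^0*28 + (-1)^1*68 + (-1)^2*41 + (-1)^3*57 + (-1)^4*? + (-1)^5*50 + (-1)^6*19 + (-1)^7*15=0
rank(M)=102


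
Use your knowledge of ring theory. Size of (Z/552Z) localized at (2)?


2-primary part: 552=2^3*69
Size=2^3=8


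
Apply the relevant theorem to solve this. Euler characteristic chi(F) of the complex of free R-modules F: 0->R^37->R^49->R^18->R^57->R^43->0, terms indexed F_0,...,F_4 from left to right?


chi = sum (-1)^i * rank:
(-1)^0*37=37
(-1)^1*49=-49
(-1)^2*18=18
(-1)^3*57=-57
(-1)^4*43=43
chi=-8


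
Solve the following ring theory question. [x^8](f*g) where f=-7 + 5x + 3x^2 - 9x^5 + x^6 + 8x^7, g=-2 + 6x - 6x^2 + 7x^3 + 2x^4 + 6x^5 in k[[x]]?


[x^8] = sum a_i*b_j, i+j=8
  -9*7=-63
  1*-6=-6
  8*6=48
Sum=-21


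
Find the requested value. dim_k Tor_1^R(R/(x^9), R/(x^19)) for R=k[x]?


Tor_1(R/I,R/J)=(I cap J)/IJ=(x^19)/(x^28)
dim=28-19=min(9,19)=9


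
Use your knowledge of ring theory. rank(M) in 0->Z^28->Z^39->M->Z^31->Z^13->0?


Alt sum=0:
(-1)^0*28 + (-1)^1*39 + (-1)^2*? + (-1)^3*31 + (-1)^4*13=0
rank(M)=29


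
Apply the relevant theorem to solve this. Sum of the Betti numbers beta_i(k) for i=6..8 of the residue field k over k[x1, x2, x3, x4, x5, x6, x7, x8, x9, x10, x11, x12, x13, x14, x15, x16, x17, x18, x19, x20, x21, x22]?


Koszul resolution: beta_i(k)=C(n,i), n=22
C(22,6)=74613, C(22,7)=170544, C(22,8)=319770
Sum=564927


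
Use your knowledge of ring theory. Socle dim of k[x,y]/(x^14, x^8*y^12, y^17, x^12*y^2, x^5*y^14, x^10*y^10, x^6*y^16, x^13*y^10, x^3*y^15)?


Socle = ann(m) = span of standard monomials u with x*u, y*u in I (staircase corners).
Redundant generators: x^6*y^16, x^13*y^10
Minimal generators: x^14, x^12*y^2, x^10*y^10, x^8*y^12, x^5*y^14, x^3*y^15, y^17
Corners: x^2y^16, x^4y^14, x^7y^13, x^9y^11, x^11y^9, x^13y
Socle dim=6


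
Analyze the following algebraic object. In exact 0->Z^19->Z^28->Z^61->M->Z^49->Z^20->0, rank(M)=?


Alt sum=0:
(-1)^0*19 + (-1)^1*28 + (-1)^2*61 + (-1)^3*? + (-1)^4*49 + (-1)^5*20=0
rank(M)=81


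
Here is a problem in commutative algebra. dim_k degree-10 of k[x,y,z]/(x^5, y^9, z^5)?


Need i<5, j<9, k<5 with i+j+k=10.
For each i, j ranges over max(0,10-i-4)..min(8,10-i):
  i=0: j in [6,8] -> 3
  i=1: j in [5,8] -> 4
  i=2: j in [4,8] -> 5
  i=3: j in [3,7] -> 5
  i=4: j in [2,6] -> 5
H(10) = 3+4+5+5+5 = 22


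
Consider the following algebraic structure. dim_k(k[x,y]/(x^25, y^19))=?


Basis: x^i*y^j, i<25, j<19
25*19=475


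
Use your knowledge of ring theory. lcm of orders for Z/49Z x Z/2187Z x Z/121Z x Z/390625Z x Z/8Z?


Exponent = lcm of the cyclic orders; pairwise coprime => product.
7^2*3^7*11^2*5^8*2^3=49*2187*121*390625*8=40521009375000


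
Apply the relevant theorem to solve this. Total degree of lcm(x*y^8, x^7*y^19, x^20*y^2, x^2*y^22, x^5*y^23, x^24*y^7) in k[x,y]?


lcm = componentwise max:
x: max(1,7,20,2,5,24)=24
y: max(8,19,2,22,23,7)=23
Total=24+23=47


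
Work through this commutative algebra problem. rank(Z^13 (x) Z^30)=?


rank(M(x)N) = rank(M)*rank(N)
13*30 = 390


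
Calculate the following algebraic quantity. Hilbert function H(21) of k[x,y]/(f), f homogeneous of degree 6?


H(t)=d for t>=d-1.
d=6, t=21
H(21)=6


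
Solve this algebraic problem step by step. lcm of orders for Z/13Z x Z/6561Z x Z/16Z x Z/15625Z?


Exponent = lcm of the cyclic orders; pairwise coprime => product.
13^1*3^8*2^4*5^6=13*6561*16*15625=21323250000


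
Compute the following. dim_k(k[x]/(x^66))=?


Basis: 1,x,...,x^65
dim=66


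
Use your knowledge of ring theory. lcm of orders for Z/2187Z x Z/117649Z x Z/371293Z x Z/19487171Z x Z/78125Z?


Exponent = lcm of the cyclic orders; pairwise coprime => product.
3^7*7^6*13^5*11^7*5^7=2187*117649*371293*19487171*78125=145442928704933890421015625


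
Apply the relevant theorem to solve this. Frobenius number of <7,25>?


gcd(7,25)=1 => F=ab-a-b=7*25-7-25=175-32=143


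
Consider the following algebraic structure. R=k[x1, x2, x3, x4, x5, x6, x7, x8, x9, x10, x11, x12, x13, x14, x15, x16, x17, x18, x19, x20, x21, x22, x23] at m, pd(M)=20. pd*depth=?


pd+depth=23
depth=23-20=3
pd*depth=20*3=60


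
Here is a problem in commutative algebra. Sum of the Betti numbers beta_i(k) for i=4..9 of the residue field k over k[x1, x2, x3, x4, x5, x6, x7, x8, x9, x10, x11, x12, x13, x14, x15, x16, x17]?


Koszul resolution: beta_i(k)=C(n,i), n=17
C(17,4)=2380, C(17,5)=6188, C(17,6)=12376, C(17,7)=19448, C(17,8)=24310, C(17,9)=24310
Sum=89012


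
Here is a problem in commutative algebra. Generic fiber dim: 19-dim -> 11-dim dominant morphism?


dim(fiber)=dim(X)-dim(Y)=19-11=8


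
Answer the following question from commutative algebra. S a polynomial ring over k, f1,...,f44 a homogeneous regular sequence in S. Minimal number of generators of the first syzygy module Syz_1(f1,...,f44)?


Regular sequence => Koszul complex is the minimal free resolution.
Syz_1 minimally generated by Koszul relations f_i*e_j - f_j*e_i (i<j): mu(Syz_1) = beta_2 = C(m,2) = m(m-1)/2
m=44
44*43/2 = 946


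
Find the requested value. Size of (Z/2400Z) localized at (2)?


2-primary part: 2400=2^5*75
Size=2^5=32


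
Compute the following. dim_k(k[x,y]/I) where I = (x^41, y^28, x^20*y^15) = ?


k[x,y]/I, I = (x^41, y^28, x^20*y^15)
Rect: 41x28=1148. Corner: (41-20)x(28-15)=273.
dim = 1148-273 = 875


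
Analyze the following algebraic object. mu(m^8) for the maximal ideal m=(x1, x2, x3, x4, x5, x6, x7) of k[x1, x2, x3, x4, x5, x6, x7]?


Graded Nakayama: mu(m^d) = dim_k (m^d/m^(d+1)) = #degree-8 monomials in 7 vars
C(n+d-1,d)=C(14,8)=3003


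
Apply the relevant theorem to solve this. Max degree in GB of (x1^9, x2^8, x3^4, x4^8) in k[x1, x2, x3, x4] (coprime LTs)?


Pure powers, coprime LTs => already GB.
Degrees: 9, 8, 4, 8
Max=9


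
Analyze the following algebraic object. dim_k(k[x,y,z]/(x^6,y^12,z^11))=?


Basis: x^iy^jz^k, i<6,j<12,k<11
6*12*11=792


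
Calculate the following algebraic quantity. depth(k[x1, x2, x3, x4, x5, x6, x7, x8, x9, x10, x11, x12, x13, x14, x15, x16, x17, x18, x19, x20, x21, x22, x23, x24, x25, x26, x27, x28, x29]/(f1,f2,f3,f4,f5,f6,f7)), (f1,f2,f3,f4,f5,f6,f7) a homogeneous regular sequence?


depth(R)=29
depth(R/I)=29-7=22


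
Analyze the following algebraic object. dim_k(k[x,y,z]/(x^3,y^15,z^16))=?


Basis: x^iy^jz^k, i<3,j<15,k<16
3*15*16=720


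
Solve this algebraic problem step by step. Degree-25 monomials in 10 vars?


C(d+n-1,n-1)=C(34,9)=52451256


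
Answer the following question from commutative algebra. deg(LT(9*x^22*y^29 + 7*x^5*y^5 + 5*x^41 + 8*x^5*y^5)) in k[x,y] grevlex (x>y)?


LT: 9*x^22*y^29
deg_x=22, deg_y=29
Total=22+29=51


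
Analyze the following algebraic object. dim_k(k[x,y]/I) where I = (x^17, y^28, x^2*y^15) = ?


k[x,y]/I, I = (x^17, y^28, x^2*y^15)
Rect: 17x28=476. Corner: (17-2)x(28-15)=195.
dim = 476-195 = 281


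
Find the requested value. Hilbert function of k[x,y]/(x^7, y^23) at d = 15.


k[x,y], I = (x^7, y^23), d = 15
Need i < 7 and d-i < 23.
Range: 0 <= i <= 6.
H(15) = 7


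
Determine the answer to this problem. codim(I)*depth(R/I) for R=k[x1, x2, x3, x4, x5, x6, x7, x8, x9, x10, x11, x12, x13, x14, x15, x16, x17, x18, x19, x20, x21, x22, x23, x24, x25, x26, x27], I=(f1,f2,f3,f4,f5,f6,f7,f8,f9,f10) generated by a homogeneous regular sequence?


codim=10, depth=dim(R/I)=27-10=17
Product=10*17=170


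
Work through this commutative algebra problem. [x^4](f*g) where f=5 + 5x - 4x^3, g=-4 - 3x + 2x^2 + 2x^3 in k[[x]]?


[x^4] = sum a_i*b_j, i+j=4
  5*2=10
  -4*-3=12
Sum=22


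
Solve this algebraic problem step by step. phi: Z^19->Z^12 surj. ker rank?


rank(ker) = 19-12 = 7


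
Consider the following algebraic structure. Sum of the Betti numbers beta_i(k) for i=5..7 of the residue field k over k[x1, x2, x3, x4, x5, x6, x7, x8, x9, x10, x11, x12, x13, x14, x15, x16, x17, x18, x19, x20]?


Koszul resolution: beta_i(k)=C(n,i), n=20
C(20,5)=15504, C(20,6)=38760, C(20,7)=77520
Sum=131784


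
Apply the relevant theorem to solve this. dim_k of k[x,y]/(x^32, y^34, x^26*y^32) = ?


k[x,y]/I, I = (x^32, y^34, x^26*y^32)
Rect: 32x34=1088. Corner: (32-26)x(34-32)=12.
dim = 1088-12 = 1076


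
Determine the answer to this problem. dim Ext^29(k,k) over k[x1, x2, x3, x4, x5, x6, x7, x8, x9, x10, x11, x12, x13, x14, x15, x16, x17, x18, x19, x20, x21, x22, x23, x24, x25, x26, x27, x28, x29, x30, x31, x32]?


C(n,i)=C(32,29)=4960


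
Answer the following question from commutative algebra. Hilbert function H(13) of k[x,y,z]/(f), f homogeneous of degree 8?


C(15,2)-C(7,2)=105-21=84


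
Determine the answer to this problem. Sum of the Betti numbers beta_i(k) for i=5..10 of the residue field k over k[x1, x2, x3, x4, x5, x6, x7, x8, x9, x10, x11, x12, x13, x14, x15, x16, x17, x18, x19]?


Koszul resolution: beta_i(k)=C(n,i), n=19
C(19,5)=11628, C(19,6)=27132, C(19,7)=50388, C(19,8)=75582, C(19,9)=92378, C(19,10)=92378
Sum=349486


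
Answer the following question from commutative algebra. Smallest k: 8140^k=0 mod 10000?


8140^k mod 10000:
k=1: 8140
k=2: 9600
k=3: 4000
k=4: 0
First zero at k = 4


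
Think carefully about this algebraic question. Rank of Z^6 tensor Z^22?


rank(M(x)N) = rank(M)*rank(N)
6*22 = 132


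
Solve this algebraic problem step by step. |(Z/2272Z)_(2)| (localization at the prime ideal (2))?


2-primary part: 2272=2^5*71
Size=2^5=32


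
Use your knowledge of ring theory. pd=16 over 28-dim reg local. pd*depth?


pd+depth=28
depth=28-16=12
pd*depth=16*12=192


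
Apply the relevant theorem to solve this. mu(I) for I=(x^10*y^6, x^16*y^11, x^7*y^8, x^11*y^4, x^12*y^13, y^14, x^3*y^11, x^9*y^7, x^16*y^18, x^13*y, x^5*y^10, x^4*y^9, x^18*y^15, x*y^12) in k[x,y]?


Remove redundant (divisible by others).
x^18*y^15 redundant.
x^12*y^13 redundant.
x^16*y^18 redundant.
x^5*y^10 redundant.
x^16*y^11 redundant.
Min: x^13*y, x^11*y^4, x^10*y^6, x^9*y^7, x^7*y^8, x^4*y^9, x^3*y^11, x*y^12, y^14
Count=9


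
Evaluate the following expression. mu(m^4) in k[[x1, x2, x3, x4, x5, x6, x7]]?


C(n+d-1,d)=C(10,4)=210


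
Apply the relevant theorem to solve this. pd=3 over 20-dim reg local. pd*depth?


pd+depth=20
depth=20-3=17
pd*depth=3*17=51


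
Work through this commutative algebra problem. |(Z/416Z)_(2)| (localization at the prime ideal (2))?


2-primary part: 416=2^5*13
Size=2^5=32


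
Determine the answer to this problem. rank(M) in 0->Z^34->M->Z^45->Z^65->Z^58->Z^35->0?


Alt sum=0:
(-1)^0*34 + (-1)^1*? + (-1)^2*45 + (-1)^3*65 + (-1)^4*58 + (-1)^5*35=0
rank(M)=37


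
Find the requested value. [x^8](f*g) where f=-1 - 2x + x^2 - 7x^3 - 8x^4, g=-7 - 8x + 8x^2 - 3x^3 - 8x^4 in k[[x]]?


[x^8] = sum a_i*b_j, i+j=8
  -8*-8=64
Sum=64


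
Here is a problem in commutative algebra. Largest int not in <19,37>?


gcd(19,37)=1 => F=ab-a-b=19*37-19-37=703-56=647


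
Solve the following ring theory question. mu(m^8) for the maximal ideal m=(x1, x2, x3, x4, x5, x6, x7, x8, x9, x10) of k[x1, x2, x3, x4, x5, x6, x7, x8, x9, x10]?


Graded Nakayama: mu(m^d) = dim_k (m^d/m^(d+1)) = #degree-8 monomials in 10 vars
C(n+d-1,d)=C(17,8)=24310


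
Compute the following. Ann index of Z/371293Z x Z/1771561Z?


Exponent = lcm of the cyclic orders; pairwise coprime => product.
13^5*11^6=371293*1771561=657768198373


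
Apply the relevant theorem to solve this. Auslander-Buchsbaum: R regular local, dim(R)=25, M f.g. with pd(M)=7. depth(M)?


pd+depth=depth(R)=25
depth=25-7=18


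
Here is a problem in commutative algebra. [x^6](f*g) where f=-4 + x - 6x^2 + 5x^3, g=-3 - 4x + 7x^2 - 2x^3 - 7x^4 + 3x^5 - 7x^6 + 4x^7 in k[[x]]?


[x^6] = sum a_i*b_j, i+j=6
  -4*-7=28
  1*3=3
  -6*-7=42
  5*-2=-10
Sum=63


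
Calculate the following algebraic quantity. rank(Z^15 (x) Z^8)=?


rank(M(x)N) = rank(M)*rank(N)
15*8 = 120


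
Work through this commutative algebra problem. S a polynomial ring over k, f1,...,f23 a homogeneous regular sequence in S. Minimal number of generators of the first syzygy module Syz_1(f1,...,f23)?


Regular sequence => Koszul complex is the minimal free resolution.
Syz_1 minimally generated by Koszul relations f_i*e_j - f_j*e_i (i<j): mu(Syz_1) = beta_2 = C(m,2) = m(m-1)/2
m=23
23*22/2 = 253


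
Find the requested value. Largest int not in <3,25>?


gcd(3,25)=1 => F=ab-a-b=3*25-3-25=75-28=47


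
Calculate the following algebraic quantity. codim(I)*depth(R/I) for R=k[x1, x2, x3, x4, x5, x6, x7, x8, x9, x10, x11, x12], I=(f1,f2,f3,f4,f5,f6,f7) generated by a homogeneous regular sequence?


codim=7, depth=dim(R/I)=12-7=5
Product=7*5=35


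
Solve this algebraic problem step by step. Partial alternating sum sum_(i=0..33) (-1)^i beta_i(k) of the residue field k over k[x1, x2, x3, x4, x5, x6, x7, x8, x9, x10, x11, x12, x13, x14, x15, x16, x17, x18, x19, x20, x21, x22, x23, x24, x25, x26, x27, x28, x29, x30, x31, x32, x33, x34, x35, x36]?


Koszul resolution: beta_i(k)=C(n,i), n=36
sum_(i=0..p) (-1)^i C(n,i) = (-1)^p C(n-1,p)
(-1)^33*C(35,33) = (-1)^33*595 = -595


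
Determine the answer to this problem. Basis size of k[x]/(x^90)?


Basis: 1,x,...,x^89
dim=90


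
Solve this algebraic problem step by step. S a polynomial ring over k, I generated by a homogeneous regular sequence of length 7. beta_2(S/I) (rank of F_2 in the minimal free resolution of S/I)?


Regular sequence => Koszul complex is the minimal free resolution.
Syz_1 minimally generated by Koszul relations f_i*e_j - f_j*e_i (i<j): mu(Syz_1) = beta_2 = C(m,2) = m(m-1)/2
m=7
7*6/2 = 21


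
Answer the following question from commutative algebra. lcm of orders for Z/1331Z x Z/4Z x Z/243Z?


Exponent = lcm of the cyclic orders; pairwise coprime => product.
11^3*2^2*3^5=1331*4*243=1293732


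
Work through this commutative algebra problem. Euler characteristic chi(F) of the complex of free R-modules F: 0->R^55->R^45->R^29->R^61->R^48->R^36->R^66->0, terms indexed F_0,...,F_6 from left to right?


chi = sum (-1)^i * rank:
(-1)^0*55=55
(-1)^1*45=-45
(-1)^2*29=29
(-1)^3*61=-61
(-1)^4*48=48
(-1)^5*36=-36
(-1)^6*66=66
chi=56


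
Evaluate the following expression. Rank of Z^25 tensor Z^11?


rank(M(x)N) = rank(M)*rank(N)
25*11 = 275


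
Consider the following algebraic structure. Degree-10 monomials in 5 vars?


C(d+n-1,n-1)=C(14,4)=1001


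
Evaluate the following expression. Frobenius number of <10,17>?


gcd(10,17)=1 => F=ab-a-b=10*17-10-17=170-27=143


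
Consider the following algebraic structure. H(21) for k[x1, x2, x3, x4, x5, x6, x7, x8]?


C(d+n-1,n-1)=C(28,7)=1184040


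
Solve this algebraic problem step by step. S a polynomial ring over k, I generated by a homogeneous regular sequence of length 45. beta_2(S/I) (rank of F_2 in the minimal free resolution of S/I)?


Regular sequence => Koszul complex is the minimal free resolution.
Syz_1 minimally generated by Koszul relations f_i*e_j - f_j*e_i (i<j): mu(Syz_1) = beta_2 = C(m,2) = m(m-1)/2
m=45
45*44/2 = 990


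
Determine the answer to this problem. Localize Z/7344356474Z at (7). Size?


7-primary part: 7344356474=7^10*26
Size=7^10=282475249


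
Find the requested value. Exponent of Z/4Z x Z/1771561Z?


Exponent = lcm of the cyclic orders; pairwise coprime => product.
2^2*11^6=4*1771561=7086244


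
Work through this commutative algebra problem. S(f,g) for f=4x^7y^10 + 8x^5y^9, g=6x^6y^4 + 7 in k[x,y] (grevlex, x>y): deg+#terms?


LT(f)=4x^7y^10, LT(g)=6x^6y^4
lcm(LM)=x^7y^10
S(f,g) (scaled by 24 to clear denominators) = 6*f - 4xy^6*g = 48x^5y^9 - 28xy^6
2 terms, deg 14.
14+2=16


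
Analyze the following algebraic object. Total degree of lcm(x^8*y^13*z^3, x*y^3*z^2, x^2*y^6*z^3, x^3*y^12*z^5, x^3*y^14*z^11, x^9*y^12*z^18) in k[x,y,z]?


lcm = componentwise max:
x: max(8,1,2,3,3,9)=9
y: max(13,3,6,12,14,12)=14
z: max(3,2,3,5,11,18)=18
Total=9+14+18=41


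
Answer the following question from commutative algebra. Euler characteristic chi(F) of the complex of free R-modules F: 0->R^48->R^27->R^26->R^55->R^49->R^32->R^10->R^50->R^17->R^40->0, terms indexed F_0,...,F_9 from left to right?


chi = sum (-1)^i * rank:
(-1)^0*48=48
(-1)^1*27=-27
(-1)^2*26=26
(-1)^3*55=-55
(-1)^4*49=49
(-1)^5*32=-32
(-1)^6*10=10
(-1)^7*50=-50
(-1)^8*17=17
(-1)^9*40=-40
chi=-54


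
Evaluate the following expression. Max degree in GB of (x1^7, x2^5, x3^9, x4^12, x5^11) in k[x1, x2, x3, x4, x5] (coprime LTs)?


Pure powers, coprime LTs => already GB.
Degrees: 7, 5, 9, 12, 11
Max=12


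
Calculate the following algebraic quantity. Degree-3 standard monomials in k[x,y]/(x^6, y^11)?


k[x,y], I = (x^6, y^11), d = 3
Need i < 6 and d-i < 11.
Range: 0 <= i <= 3.
H(3) = 4


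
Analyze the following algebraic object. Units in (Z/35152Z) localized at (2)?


Local ring = Z/16Z.
phi(16) = 2^3*(2-1) = 8


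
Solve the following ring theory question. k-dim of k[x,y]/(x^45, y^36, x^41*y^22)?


k[x,y]/I, I = (x^45, y^36, x^41*y^22)
Rect: 45x36=1620. Corner: (45-41)x(36-22)=56.
dim = 1620-56 = 1564


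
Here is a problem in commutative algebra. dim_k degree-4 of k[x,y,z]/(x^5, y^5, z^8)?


Need i<5, j<5, k<8 with i+j+k=4.
For each i, j ranges over max(0,4-i-7)..min(4,4-i):
  i=0: j in [0,4] -> 5
  i=1: j in [0,3] -> 4
  i=2: j in [0,2] -> 3
  i=3: j in [0,1] -> 2
  i=4: j in [0,0] -> 1
H(4) = 5+4+3+2+1 = 15


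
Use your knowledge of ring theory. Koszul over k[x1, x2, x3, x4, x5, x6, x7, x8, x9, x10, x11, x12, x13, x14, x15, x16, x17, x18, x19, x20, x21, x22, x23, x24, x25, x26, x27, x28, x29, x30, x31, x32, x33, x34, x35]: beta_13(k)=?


C(n,i)=C(35,13)=1476337800
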